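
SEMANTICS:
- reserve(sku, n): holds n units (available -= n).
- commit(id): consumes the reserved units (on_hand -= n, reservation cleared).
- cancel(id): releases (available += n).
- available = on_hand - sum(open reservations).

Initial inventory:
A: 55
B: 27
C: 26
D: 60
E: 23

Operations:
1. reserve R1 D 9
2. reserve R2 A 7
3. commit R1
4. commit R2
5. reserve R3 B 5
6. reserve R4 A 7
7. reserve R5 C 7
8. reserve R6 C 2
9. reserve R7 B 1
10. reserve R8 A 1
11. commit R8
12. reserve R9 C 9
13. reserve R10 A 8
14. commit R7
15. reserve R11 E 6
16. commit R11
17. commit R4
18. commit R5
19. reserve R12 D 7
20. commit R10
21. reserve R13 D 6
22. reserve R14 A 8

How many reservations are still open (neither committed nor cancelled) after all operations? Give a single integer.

Answer: 6

Derivation:
Step 1: reserve R1 D 9 -> on_hand[A=55 B=27 C=26 D=60 E=23] avail[A=55 B=27 C=26 D=51 E=23] open={R1}
Step 2: reserve R2 A 7 -> on_hand[A=55 B=27 C=26 D=60 E=23] avail[A=48 B=27 C=26 D=51 E=23] open={R1,R2}
Step 3: commit R1 -> on_hand[A=55 B=27 C=26 D=51 E=23] avail[A=48 B=27 C=26 D=51 E=23] open={R2}
Step 4: commit R2 -> on_hand[A=48 B=27 C=26 D=51 E=23] avail[A=48 B=27 C=26 D=51 E=23] open={}
Step 5: reserve R3 B 5 -> on_hand[A=48 B=27 C=26 D=51 E=23] avail[A=48 B=22 C=26 D=51 E=23] open={R3}
Step 6: reserve R4 A 7 -> on_hand[A=48 B=27 C=26 D=51 E=23] avail[A=41 B=22 C=26 D=51 E=23] open={R3,R4}
Step 7: reserve R5 C 7 -> on_hand[A=48 B=27 C=26 D=51 E=23] avail[A=41 B=22 C=19 D=51 E=23] open={R3,R4,R5}
Step 8: reserve R6 C 2 -> on_hand[A=48 B=27 C=26 D=51 E=23] avail[A=41 B=22 C=17 D=51 E=23] open={R3,R4,R5,R6}
Step 9: reserve R7 B 1 -> on_hand[A=48 B=27 C=26 D=51 E=23] avail[A=41 B=21 C=17 D=51 E=23] open={R3,R4,R5,R6,R7}
Step 10: reserve R8 A 1 -> on_hand[A=48 B=27 C=26 D=51 E=23] avail[A=40 B=21 C=17 D=51 E=23] open={R3,R4,R5,R6,R7,R8}
Step 11: commit R8 -> on_hand[A=47 B=27 C=26 D=51 E=23] avail[A=40 B=21 C=17 D=51 E=23] open={R3,R4,R5,R6,R7}
Step 12: reserve R9 C 9 -> on_hand[A=47 B=27 C=26 D=51 E=23] avail[A=40 B=21 C=8 D=51 E=23] open={R3,R4,R5,R6,R7,R9}
Step 13: reserve R10 A 8 -> on_hand[A=47 B=27 C=26 D=51 E=23] avail[A=32 B=21 C=8 D=51 E=23] open={R10,R3,R4,R5,R6,R7,R9}
Step 14: commit R7 -> on_hand[A=47 B=26 C=26 D=51 E=23] avail[A=32 B=21 C=8 D=51 E=23] open={R10,R3,R4,R5,R6,R9}
Step 15: reserve R11 E 6 -> on_hand[A=47 B=26 C=26 D=51 E=23] avail[A=32 B=21 C=8 D=51 E=17] open={R10,R11,R3,R4,R5,R6,R9}
Step 16: commit R11 -> on_hand[A=47 B=26 C=26 D=51 E=17] avail[A=32 B=21 C=8 D=51 E=17] open={R10,R3,R4,R5,R6,R9}
Step 17: commit R4 -> on_hand[A=40 B=26 C=26 D=51 E=17] avail[A=32 B=21 C=8 D=51 E=17] open={R10,R3,R5,R6,R9}
Step 18: commit R5 -> on_hand[A=40 B=26 C=19 D=51 E=17] avail[A=32 B=21 C=8 D=51 E=17] open={R10,R3,R6,R9}
Step 19: reserve R12 D 7 -> on_hand[A=40 B=26 C=19 D=51 E=17] avail[A=32 B=21 C=8 D=44 E=17] open={R10,R12,R3,R6,R9}
Step 20: commit R10 -> on_hand[A=32 B=26 C=19 D=51 E=17] avail[A=32 B=21 C=8 D=44 E=17] open={R12,R3,R6,R9}
Step 21: reserve R13 D 6 -> on_hand[A=32 B=26 C=19 D=51 E=17] avail[A=32 B=21 C=8 D=38 E=17] open={R12,R13,R3,R6,R9}
Step 22: reserve R14 A 8 -> on_hand[A=32 B=26 C=19 D=51 E=17] avail[A=24 B=21 C=8 D=38 E=17] open={R12,R13,R14,R3,R6,R9}
Open reservations: ['R12', 'R13', 'R14', 'R3', 'R6', 'R9'] -> 6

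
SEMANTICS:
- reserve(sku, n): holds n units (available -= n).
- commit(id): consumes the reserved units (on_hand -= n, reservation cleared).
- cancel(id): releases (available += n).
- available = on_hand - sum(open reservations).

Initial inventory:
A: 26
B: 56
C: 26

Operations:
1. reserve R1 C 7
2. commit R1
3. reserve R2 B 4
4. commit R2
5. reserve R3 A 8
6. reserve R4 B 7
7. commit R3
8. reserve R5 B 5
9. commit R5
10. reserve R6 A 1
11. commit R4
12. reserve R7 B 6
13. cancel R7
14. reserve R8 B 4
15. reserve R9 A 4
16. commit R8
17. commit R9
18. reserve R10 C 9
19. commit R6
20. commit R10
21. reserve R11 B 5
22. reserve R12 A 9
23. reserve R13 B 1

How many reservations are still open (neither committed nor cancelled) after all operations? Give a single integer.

Answer: 3

Derivation:
Step 1: reserve R1 C 7 -> on_hand[A=26 B=56 C=26] avail[A=26 B=56 C=19] open={R1}
Step 2: commit R1 -> on_hand[A=26 B=56 C=19] avail[A=26 B=56 C=19] open={}
Step 3: reserve R2 B 4 -> on_hand[A=26 B=56 C=19] avail[A=26 B=52 C=19] open={R2}
Step 4: commit R2 -> on_hand[A=26 B=52 C=19] avail[A=26 B=52 C=19] open={}
Step 5: reserve R3 A 8 -> on_hand[A=26 B=52 C=19] avail[A=18 B=52 C=19] open={R3}
Step 6: reserve R4 B 7 -> on_hand[A=26 B=52 C=19] avail[A=18 B=45 C=19] open={R3,R4}
Step 7: commit R3 -> on_hand[A=18 B=52 C=19] avail[A=18 B=45 C=19] open={R4}
Step 8: reserve R5 B 5 -> on_hand[A=18 B=52 C=19] avail[A=18 B=40 C=19] open={R4,R5}
Step 9: commit R5 -> on_hand[A=18 B=47 C=19] avail[A=18 B=40 C=19] open={R4}
Step 10: reserve R6 A 1 -> on_hand[A=18 B=47 C=19] avail[A=17 B=40 C=19] open={R4,R6}
Step 11: commit R4 -> on_hand[A=18 B=40 C=19] avail[A=17 B=40 C=19] open={R6}
Step 12: reserve R7 B 6 -> on_hand[A=18 B=40 C=19] avail[A=17 B=34 C=19] open={R6,R7}
Step 13: cancel R7 -> on_hand[A=18 B=40 C=19] avail[A=17 B=40 C=19] open={R6}
Step 14: reserve R8 B 4 -> on_hand[A=18 B=40 C=19] avail[A=17 B=36 C=19] open={R6,R8}
Step 15: reserve R9 A 4 -> on_hand[A=18 B=40 C=19] avail[A=13 B=36 C=19] open={R6,R8,R9}
Step 16: commit R8 -> on_hand[A=18 B=36 C=19] avail[A=13 B=36 C=19] open={R6,R9}
Step 17: commit R9 -> on_hand[A=14 B=36 C=19] avail[A=13 B=36 C=19] open={R6}
Step 18: reserve R10 C 9 -> on_hand[A=14 B=36 C=19] avail[A=13 B=36 C=10] open={R10,R6}
Step 19: commit R6 -> on_hand[A=13 B=36 C=19] avail[A=13 B=36 C=10] open={R10}
Step 20: commit R10 -> on_hand[A=13 B=36 C=10] avail[A=13 B=36 C=10] open={}
Step 21: reserve R11 B 5 -> on_hand[A=13 B=36 C=10] avail[A=13 B=31 C=10] open={R11}
Step 22: reserve R12 A 9 -> on_hand[A=13 B=36 C=10] avail[A=4 B=31 C=10] open={R11,R12}
Step 23: reserve R13 B 1 -> on_hand[A=13 B=36 C=10] avail[A=4 B=30 C=10] open={R11,R12,R13}
Open reservations: ['R11', 'R12', 'R13'] -> 3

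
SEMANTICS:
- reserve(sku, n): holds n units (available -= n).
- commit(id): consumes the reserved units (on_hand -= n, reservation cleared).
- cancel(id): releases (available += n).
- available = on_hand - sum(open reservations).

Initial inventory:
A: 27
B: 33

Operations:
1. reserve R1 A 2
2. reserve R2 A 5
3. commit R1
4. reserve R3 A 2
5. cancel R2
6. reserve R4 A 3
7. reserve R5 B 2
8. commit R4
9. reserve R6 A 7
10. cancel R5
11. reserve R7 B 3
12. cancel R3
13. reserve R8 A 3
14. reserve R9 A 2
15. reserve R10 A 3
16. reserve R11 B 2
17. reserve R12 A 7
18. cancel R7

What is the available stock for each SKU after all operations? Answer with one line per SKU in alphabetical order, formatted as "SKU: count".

Answer: A: 0
B: 31

Derivation:
Step 1: reserve R1 A 2 -> on_hand[A=27 B=33] avail[A=25 B=33] open={R1}
Step 2: reserve R2 A 5 -> on_hand[A=27 B=33] avail[A=20 B=33] open={R1,R2}
Step 3: commit R1 -> on_hand[A=25 B=33] avail[A=20 B=33] open={R2}
Step 4: reserve R3 A 2 -> on_hand[A=25 B=33] avail[A=18 B=33] open={R2,R3}
Step 5: cancel R2 -> on_hand[A=25 B=33] avail[A=23 B=33] open={R3}
Step 6: reserve R4 A 3 -> on_hand[A=25 B=33] avail[A=20 B=33] open={R3,R4}
Step 7: reserve R5 B 2 -> on_hand[A=25 B=33] avail[A=20 B=31] open={R3,R4,R5}
Step 8: commit R4 -> on_hand[A=22 B=33] avail[A=20 B=31] open={R3,R5}
Step 9: reserve R6 A 7 -> on_hand[A=22 B=33] avail[A=13 B=31] open={R3,R5,R6}
Step 10: cancel R5 -> on_hand[A=22 B=33] avail[A=13 B=33] open={R3,R6}
Step 11: reserve R7 B 3 -> on_hand[A=22 B=33] avail[A=13 B=30] open={R3,R6,R7}
Step 12: cancel R3 -> on_hand[A=22 B=33] avail[A=15 B=30] open={R6,R7}
Step 13: reserve R8 A 3 -> on_hand[A=22 B=33] avail[A=12 B=30] open={R6,R7,R8}
Step 14: reserve R9 A 2 -> on_hand[A=22 B=33] avail[A=10 B=30] open={R6,R7,R8,R9}
Step 15: reserve R10 A 3 -> on_hand[A=22 B=33] avail[A=7 B=30] open={R10,R6,R7,R8,R9}
Step 16: reserve R11 B 2 -> on_hand[A=22 B=33] avail[A=7 B=28] open={R10,R11,R6,R7,R8,R9}
Step 17: reserve R12 A 7 -> on_hand[A=22 B=33] avail[A=0 B=28] open={R10,R11,R12,R6,R7,R8,R9}
Step 18: cancel R7 -> on_hand[A=22 B=33] avail[A=0 B=31] open={R10,R11,R12,R6,R8,R9}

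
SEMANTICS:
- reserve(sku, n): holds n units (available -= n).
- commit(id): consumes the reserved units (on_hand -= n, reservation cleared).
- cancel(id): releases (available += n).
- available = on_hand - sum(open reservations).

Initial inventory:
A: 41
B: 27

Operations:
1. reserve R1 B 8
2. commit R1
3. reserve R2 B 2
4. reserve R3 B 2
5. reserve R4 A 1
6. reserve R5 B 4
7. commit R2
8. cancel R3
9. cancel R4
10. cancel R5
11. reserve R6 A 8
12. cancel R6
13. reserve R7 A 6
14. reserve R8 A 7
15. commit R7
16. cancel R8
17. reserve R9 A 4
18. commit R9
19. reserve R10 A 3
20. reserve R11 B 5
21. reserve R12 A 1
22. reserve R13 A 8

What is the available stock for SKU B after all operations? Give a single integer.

Answer: 12

Derivation:
Step 1: reserve R1 B 8 -> on_hand[A=41 B=27] avail[A=41 B=19] open={R1}
Step 2: commit R1 -> on_hand[A=41 B=19] avail[A=41 B=19] open={}
Step 3: reserve R2 B 2 -> on_hand[A=41 B=19] avail[A=41 B=17] open={R2}
Step 4: reserve R3 B 2 -> on_hand[A=41 B=19] avail[A=41 B=15] open={R2,R3}
Step 5: reserve R4 A 1 -> on_hand[A=41 B=19] avail[A=40 B=15] open={R2,R3,R4}
Step 6: reserve R5 B 4 -> on_hand[A=41 B=19] avail[A=40 B=11] open={R2,R3,R4,R5}
Step 7: commit R2 -> on_hand[A=41 B=17] avail[A=40 B=11] open={R3,R4,R5}
Step 8: cancel R3 -> on_hand[A=41 B=17] avail[A=40 B=13] open={R4,R5}
Step 9: cancel R4 -> on_hand[A=41 B=17] avail[A=41 B=13] open={R5}
Step 10: cancel R5 -> on_hand[A=41 B=17] avail[A=41 B=17] open={}
Step 11: reserve R6 A 8 -> on_hand[A=41 B=17] avail[A=33 B=17] open={R6}
Step 12: cancel R6 -> on_hand[A=41 B=17] avail[A=41 B=17] open={}
Step 13: reserve R7 A 6 -> on_hand[A=41 B=17] avail[A=35 B=17] open={R7}
Step 14: reserve R8 A 7 -> on_hand[A=41 B=17] avail[A=28 B=17] open={R7,R8}
Step 15: commit R7 -> on_hand[A=35 B=17] avail[A=28 B=17] open={R8}
Step 16: cancel R8 -> on_hand[A=35 B=17] avail[A=35 B=17] open={}
Step 17: reserve R9 A 4 -> on_hand[A=35 B=17] avail[A=31 B=17] open={R9}
Step 18: commit R9 -> on_hand[A=31 B=17] avail[A=31 B=17] open={}
Step 19: reserve R10 A 3 -> on_hand[A=31 B=17] avail[A=28 B=17] open={R10}
Step 20: reserve R11 B 5 -> on_hand[A=31 B=17] avail[A=28 B=12] open={R10,R11}
Step 21: reserve R12 A 1 -> on_hand[A=31 B=17] avail[A=27 B=12] open={R10,R11,R12}
Step 22: reserve R13 A 8 -> on_hand[A=31 B=17] avail[A=19 B=12] open={R10,R11,R12,R13}
Final available[B] = 12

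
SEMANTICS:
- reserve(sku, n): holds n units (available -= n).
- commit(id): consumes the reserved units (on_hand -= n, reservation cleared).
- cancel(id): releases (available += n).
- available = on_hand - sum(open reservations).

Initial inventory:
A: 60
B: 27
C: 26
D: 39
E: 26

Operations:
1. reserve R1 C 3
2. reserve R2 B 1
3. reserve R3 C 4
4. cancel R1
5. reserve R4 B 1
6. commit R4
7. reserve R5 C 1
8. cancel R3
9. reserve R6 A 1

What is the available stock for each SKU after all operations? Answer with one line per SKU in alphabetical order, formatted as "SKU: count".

Answer: A: 59
B: 25
C: 25
D: 39
E: 26

Derivation:
Step 1: reserve R1 C 3 -> on_hand[A=60 B=27 C=26 D=39 E=26] avail[A=60 B=27 C=23 D=39 E=26] open={R1}
Step 2: reserve R2 B 1 -> on_hand[A=60 B=27 C=26 D=39 E=26] avail[A=60 B=26 C=23 D=39 E=26] open={R1,R2}
Step 3: reserve R3 C 4 -> on_hand[A=60 B=27 C=26 D=39 E=26] avail[A=60 B=26 C=19 D=39 E=26] open={R1,R2,R3}
Step 4: cancel R1 -> on_hand[A=60 B=27 C=26 D=39 E=26] avail[A=60 B=26 C=22 D=39 E=26] open={R2,R3}
Step 5: reserve R4 B 1 -> on_hand[A=60 B=27 C=26 D=39 E=26] avail[A=60 B=25 C=22 D=39 E=26] open={R2,R3,R4}
Step 6: commit R4 -> on_hand[A=60 B=26 C=26 D=39 E=26] avail[A=60 B=25 C=22 D=39 E=26] open={R2,R3}
Step 7: reserve R5 C 1 -> on_hand[A=60 B=26 C=26 D=39 E=26] avail[A=60 B=25 C=21 D=39 E=26] open={R2,R3,R5}
Step 8: cancel R3 -> on_hand[A=60 B=26 C=26 D=39 E=26] avail[A=60 B=25 C=25 D=39 E=26] open={R2,R5}
Step 9: reserve R6 A 1 -> on_hand[A=60 B=26 C=26 D=39 E=26] avail[A=59 B=25 C=25 D=39 E=26] open={R2,R5,R6}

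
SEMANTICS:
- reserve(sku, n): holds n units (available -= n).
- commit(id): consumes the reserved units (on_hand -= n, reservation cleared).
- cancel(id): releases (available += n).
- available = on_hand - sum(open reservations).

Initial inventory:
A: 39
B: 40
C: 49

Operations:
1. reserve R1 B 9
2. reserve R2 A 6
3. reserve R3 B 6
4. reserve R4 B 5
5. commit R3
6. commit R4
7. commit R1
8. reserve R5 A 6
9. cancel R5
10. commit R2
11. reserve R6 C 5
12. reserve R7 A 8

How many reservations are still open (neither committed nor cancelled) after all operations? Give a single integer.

Answer: 2

Derivation:
Step 1: reserve R1 B 9 -> on_hand[A=39 B=40 C=49] avail[A=39 B=31 C=49] open={R1}
Step 2: reserve R2 A 6 -> on_hand[A=39 B=40 C=49] avail[A=33 B=31 C=49] open={R1,R2}
Step 3: reserve R3 B 6 -> on_hand[A=39 B=40 C=49] avail[A=33 B=25 C=49] open={R1,R2,R3}
Step 4: reserve R4 B 5 -> on_hand[A=39 B=40 C=49] avail[A=33 B=20 C=49] open={R1,R2,R3,R4}
Step 5: commit R3 -> on_hand[A=39 B=34 C=49] avail[A=33 B=20 C=49] open={R1,R2,R4}
Step 6: commit R4 -> on_hand[A=39 B=29 C=49] avail[A=33 B=20 C=49] open={R1,R2}
Step 7: commit R1 -> on_hand[A=39 B=20 C=49] avail[A=33 B=20 C=49] open={R2}
Step 8: reserve R5 A 6 -> on_hand[A=39 B=20 C=49] avail[A=27 B=20 C=49] open={R2,R5}
Step 9: cancel R5 -> on_hand[A=39 B=20 C=49] avail[A=33 B=20 C=49] open={R2}
Step 10: commit R2 -> on_hand[A=33 B=20 C=49] avail[A=33 B=20 C=49] open={}
Step 11: reserve R6 C 5 -> on_hand[A=33 B=20 C=49] avail[A=33 B=20 C=44] open={R6}
Step 12: reserve R7 A 8 -> on_hand[A=33 B=20 C=49] avail[A=25 B=20 C=44] open={R6,R7}
Open reservations: ['R6', 'R7'] -> 2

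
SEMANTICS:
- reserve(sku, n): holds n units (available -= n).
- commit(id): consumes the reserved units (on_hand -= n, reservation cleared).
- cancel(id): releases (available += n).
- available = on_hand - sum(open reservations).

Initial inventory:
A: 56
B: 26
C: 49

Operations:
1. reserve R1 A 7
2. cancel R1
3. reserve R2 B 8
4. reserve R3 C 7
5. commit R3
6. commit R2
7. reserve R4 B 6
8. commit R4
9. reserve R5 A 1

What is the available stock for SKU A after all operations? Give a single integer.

Step 1: reserve R1 A 7 -> on_hand[A=56 B=26 C=49] avail[A=49 B=26 C=49] open={R1}
Step 2: cancel R1 -> on_hand[A=56 B=26 C=49] avail[A=56 B=26 C=49] open={}
Step 3: reserve R2 B 8 -> on_hand[A=56 B=26 C=49] avail[A=56 B=18 C=49] open={R2}
Step 4: reserve R3 C 7 -> on_hand[A=56 B=26 C=49] avail[A=56 B=18 C=42] open={R2,R3}
Step 5: commit R3 -> on_hand[A=56 B=26 C=42] avail[A=56 B=18 C=42] open={R2}
Step 6: commit R2 -> on_hand[A=56 B=18 C=42] avail[A=56 B=18 C=42] open={}
Step 7: reserve R4 B 6 -> on_hand[A=56 B=18 C=42] avail[A=56 B=12 C=42] open={R4}
Step 8: commit R4 -> on_hand[A=56 B=12 C=42] avail[A=56 B=12 C=42] open={}
Step 9: reserve R5 A 1 -> on_hand[A=56 B=12 C=42] avail[A=55 B=12 C=42] open={R5}
Final available[A] = 55

Answer: 55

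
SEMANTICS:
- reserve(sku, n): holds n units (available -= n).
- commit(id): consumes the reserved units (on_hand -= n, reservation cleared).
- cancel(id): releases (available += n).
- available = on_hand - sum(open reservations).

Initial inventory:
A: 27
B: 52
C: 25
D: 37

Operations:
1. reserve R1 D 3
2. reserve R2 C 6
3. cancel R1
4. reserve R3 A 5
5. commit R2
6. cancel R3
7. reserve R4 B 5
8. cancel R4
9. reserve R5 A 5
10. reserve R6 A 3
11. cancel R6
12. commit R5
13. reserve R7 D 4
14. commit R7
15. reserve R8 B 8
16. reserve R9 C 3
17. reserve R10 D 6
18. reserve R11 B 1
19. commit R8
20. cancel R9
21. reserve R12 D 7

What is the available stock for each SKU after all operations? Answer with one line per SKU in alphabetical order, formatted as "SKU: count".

Answer: A: 22
B: 43
C: 19
D: 20

Derivation:
Step 1: reserve R1 D 3 -> on_hand[A=27 B=52 C=25 D=37] avail[A=27 B=52 C=25 D=34] open={R1}
Step 2: reserve R2 C 6 -> on_hand[A=27 B=52 C=25 D=37] avail[A=27 B=52 C=19 D=34] open={R1,R2}
Step 3: cancel R1 -> on_hand[A=27 B=52 C=25 D=37] avail[A=27 B=52 C=19 D=37] open={R2}
Step 4: reserve R3 A 5 -> on_hand[A=27 B=52 C=25 D=37] avail[A=22 B=52 C=19 D=37] open={R2,R3}
Step 5: commit R2 -> on_hand[A=27 B=52 C=19 D=37] avail[A=22 B=52 C=19 D=37] open={R3}
Step 6: cancel R3 -> on_hand[A=27 B=52 C=19 D=37] avail[A=27 B=52 C=19 D=37] open={}
Step 7: reserve R4 B 5 -> on_hand[A=27 B=52 C=19 D=37] avail[A=27 B=47 C=19 D=37] open={R4}
Step 8: cancel R4 -> on_hand[A=27 B=52 C=19 D=37] avail[A=27 B=52 C=19 D=37] open={}
Step 9: reserve R5 A 5 -> on_hand[A=27 B=52 C=19 D=37] avail[A=22 B=52 C=19 D=37] open={R5}
Step 10: reserve R6 A 3 -> on_hand[A=27 B=52 C=19 D=37] avail[A=19 B=52 C=19 D=37] open={R5,R6}
Step 11: cancel R6 -> on_hand[A=27 B=52 C=19 D=37] avail[A=22 B=52 C=19 D=37] open={R5}
Step 12: commit R5 -> on_hand[A=22 B=52 C=19 D=37] avail[A=22 B=52 C=19 D=37] open={}
Step 13: reserve R7 D 4 -> on_hand[A=22 B=52 C=19 D=37] avail[A=22 B=52 C=19 D=33] open={R7}
Step 14: commit R7 -> on_hand[A=22 B=52 C=19 D=33] avail[A=22 B=52 C=19 D=33] open={}
Step 15: reserve R8 B 8 -> on_hand[A=22 B=52 C=19 D=33] avail[A=22 B=44 C=19 D=33] open={R8}
Step 16: reserve R9 C 3 -> on_hand[A=22 B=52 C=19 D=33] avail[A=22 B=44 C=16 D=33] open={R8,R9}
Step 17: reserve R10 D 6 -> on_hand[A=22 B=52 C=19 D=33] avail[A=22 B=44 C=16 D=27] open={R10,R8,R9}
Step 18: reserve R11 B 1 -> on_hand[A=22 B=52 C=19 D=33] avail[A=22 B=43 C=16 D=27] open={R10,R11,R8,R9}
Step 19: commit R8 -> on_hand[A=22 B=44 C=19 D=33] avail[A=22 B=43 C=16 D=27] open={R10,R11,R9}
Step 20: cancel R9 -> on_hand[A=22 B=44 C=19 D=33] avail[A=22 B=43 C=19 D=27] open={R10,R11}
Step 21: reserve R12 D 7 -> on_hand[A=22 B=44 C=19 D=33] avail[A=22 B=43 C=19 D=20] open={R10,R11,R12}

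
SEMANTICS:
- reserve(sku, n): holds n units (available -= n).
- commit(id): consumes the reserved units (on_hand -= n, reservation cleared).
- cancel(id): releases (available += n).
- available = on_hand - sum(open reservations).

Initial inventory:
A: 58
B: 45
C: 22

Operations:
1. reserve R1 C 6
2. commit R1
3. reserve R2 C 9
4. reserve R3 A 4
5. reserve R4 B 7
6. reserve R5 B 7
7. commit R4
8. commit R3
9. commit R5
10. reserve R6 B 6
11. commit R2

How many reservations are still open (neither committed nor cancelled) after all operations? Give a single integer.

Answer: 1

Derivation:
Step 1: reserve R1 C 6 -> on_hand[A=58 B=45 C=22] avail[A=58 B=45 C=16] open={R1}
Step 2: commit R1 -> on_hand[A=58 B=45 C=16] avail[A=58 B=45 C=16] open={}
Step 3: reserve R2 C 9 -> on_hand[A=58 B=45 C=16] avail[A=58 B=45 C=7] open={R2}
Step 4: reserve R3 A 4 -> on_hand[A=58 B=45 C=16] avail[A=54 B=45 C=7] open={R2,R3}
Step 5: reserve R4 B 7 -> on_hand[A=58 B=45 C=16] avail[A=54 B=38 C=7] open={R2,R3,R4}
Step 6: reserve R5 B 7 -> on_hand[A=58 B=45 C=16] avail[A=54 B=31 C=7] open={R2,R3,R4,R5}
Step 7: commit R4 -> on_hand[A=58 B=38 C=16] avail[A=54 B=31 C=7] open={R2,R3,R5}
Step 8: commit R3 -> on_hand[A=54 B=38 C=16] avail[A=54 B=31 C=7] open={R2,R5}
Step 9: commit R5 -> on_hand[A=54 B=31 C=16] avail[A=54 B=31 C=7] open={R2}
Step 10: reserve R6 B 6 -> on_hand[A=54 B=31 C=16] avail[A=54 B=25 C=7] open={R2,R6}
Step 11: commit R2 -> on_hand[A=54 B=31 C=7] avail[A=54 B=25 C=7] open={R6}
Open reservations: ['R6'] -> 1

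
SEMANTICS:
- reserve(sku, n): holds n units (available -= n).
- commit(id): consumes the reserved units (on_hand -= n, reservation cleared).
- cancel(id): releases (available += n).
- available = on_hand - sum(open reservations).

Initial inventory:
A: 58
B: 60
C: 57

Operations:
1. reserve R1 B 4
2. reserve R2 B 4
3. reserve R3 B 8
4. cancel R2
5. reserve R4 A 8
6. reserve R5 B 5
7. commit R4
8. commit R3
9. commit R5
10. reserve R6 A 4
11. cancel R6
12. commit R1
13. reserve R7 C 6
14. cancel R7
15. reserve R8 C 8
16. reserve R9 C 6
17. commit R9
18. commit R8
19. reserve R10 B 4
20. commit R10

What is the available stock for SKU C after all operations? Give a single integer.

Step 1: reserve R1 B 4 -> on_hand[A=58 B=60 C=57] avail[A=58 B=56 C=57] open={R1}
Step 2: reserve R2 B 4 -> on_hand[A=58 B=60 C=57] avail[A=58 B=52 C=57] open={R1,R2}
Step 3: reserve R3 B 8 -> on_hand[A=58 B=60 C=57] avail[A=58 B=44 C=57] open={R1,R2,R3}
Step 4: cancel R2 -> on_hand[A=58 B=60 C=57] avail[A=58 B=48 C=57] open={R1,R3}
Step 5: reserve R4 A 8 -> on_hand[A=58 B=60 C=57] avail[A=50 B=48 C=57] open={R1,R3,R4}
Step 6: reserve R5 B 5 -> on_hand[A=58 B=60 C=57] avail[A=50 B=43 C=57] open={R1,R3,R4,R5}
Step 7: commit R4 -> on_hand[A=50 B=60 C=57] avail[A=50 B=43 C=57] open={R1,R3,R5}
Step 8: commit R3 -> on_hand[A=50 B=52 C=57] avail[A=50 B=43 C=57] open={R1,R5}
Step 9: commit R5 -> on_hand[A=50 B=47 C=57] avail[A=50 B=43 C=57] open={R1}
Step 10: reserve R6 A 4 -> on_hand[A=50 B=47 C=57] avail[A=46 B=43 C=57] open={R1,R6}
Step 11: cancel R6 -> on_hand[A=50 B=47 C=57] avail[A=50 B=43 C=57] open={R1}
Step 12: commit R1 -> on_hand[A=50 B=43 C=57] avail[A=50 B=43 C=57] open={}
Step 13: reserve R7 C 6 -> on_hand[A=50 B=43 C=57] avail[A=50 B=43 C=51] open={R7}
Step 14: cancel R7 -> on_hand[A=50 B=43 C=57] avail[A=50 B=43 C=57] open={}
Step 15: reserve R8 C 8 -> on_hand[A=50 B=43 C=57] avail[A=50 B=43 C=49] open={R8}
Step 16: reserve R9 C 6 -> on_hand[A=50 B=43 C=57] avail[A=50 B=43 C=43] open={R8,R9}
Step 17: commit R9 -> on_hand[A=50 B=43 C=51] avail[A=50 B=43 C=43] open={R8}
Step 18: commit R8 -> on_hand[A=50 B=43 C=43] avail[A=50 B=43 C=43] open={}
Step 19: reserve R10 B 4 -> on_hand[A=50 B=43 C=43] avail[A=50 B=39 C=43] open={R10}
Step 20: commit R10 -> on_hand[A=50 B=39 C=43] avail[A=50 B=39 C=43] open={}
Final available[C] = 43

Answer: 43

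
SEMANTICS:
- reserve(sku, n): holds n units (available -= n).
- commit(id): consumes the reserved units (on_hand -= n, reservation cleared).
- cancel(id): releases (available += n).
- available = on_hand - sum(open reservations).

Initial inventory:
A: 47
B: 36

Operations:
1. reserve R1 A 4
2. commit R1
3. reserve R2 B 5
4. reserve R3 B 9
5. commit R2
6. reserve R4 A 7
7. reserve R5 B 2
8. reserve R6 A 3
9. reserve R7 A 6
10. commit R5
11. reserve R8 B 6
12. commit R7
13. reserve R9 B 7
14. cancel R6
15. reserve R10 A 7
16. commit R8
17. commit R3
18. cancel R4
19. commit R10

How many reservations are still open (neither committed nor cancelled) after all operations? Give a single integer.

Step 1: reserve R1 A 4 -> on_hand[A=47 B=36] avail[A=43 B=36] open={R1}
Step 2: commit R1 -> on_hand[A=43 B=36] avail[A=43 B=36] open={}
Step 3: reserve R2 B 5 -> on_hand[A=43 B=36] avail[A=43 B=31] open={R2}
Step 4: reserve R3 B 9 -> on_hand[A=43 B=36] avail[A=43 B=22] open={R2,R3}
Step 5: commit R2 -> on_hand[A=43 B=31] avail[A=43 B=22] open={R3}
Step 6: reserve R4 A 7 -> on_hand[A=43 B=31] avail[A=36 B=22] open={R3,R4}
Step 7: reserve R5 B 2 -> on_hand[A=43 B=31] avail[A=36 B=20] open={R3,R4,R5}
Step 8: reserve R6 A 3 -> on_hand[A=43 B=31] avail[A=33 B=20] open={R3,R4,R5,R6}
Step 9: reserve R7 A 6 -> on_hand[A=43 B=31] avail[A=27 B=20] open={R3,R4,R5,R6,R7}
Step 10: commit R5 -> on_hand[A=43 B=29] avail[A=27 B=20] open={R3,R4,R6,R7}
Step 11: reserve R8 B 6 -> on_hand[A=43 B=29] avail[A=27 B=14] open={R3,R4,R6,R7,R8}
Step 12: commit R7 -> on_hand[A=37 B=29] avail[A=27 B=14] open={R3,R4,R6,R8}
Step 13: reserve R9 B 7 -> on_hand[A=37 B=29] avail[A=27 B=7] open={R3,R4,R6,R8,R9}
Step 14: cancel R6 -> on_hand[A=37 B=29] avail[A=30 B=7] open={R3,R4,R8,R9}
Step 15: reserve R10 A 7 -> on_hand[A=37 B=29] avail[A=23 B=7] open={R10,R3,R4,R8,R9}
Step 16: commit R8 -> on_hand[A=37 B=23] avail[A=23 B=7] open={R10,R3,R4,R9}
Step 17: commit R3 -> on_hand[A=37 B=14] avail[A=23 B=7] open={R10,R4,R9}
Step 18: cancel R4 -> on_hand[A=37 B=14] avail[A=30 B=7] open={R10,R9}
Step 19: commit R10 -> on_hand[A=30 B=14] avail[A=30 B=7] open={R9}
Open reservations: ['R9'] -> 1

Answer: 1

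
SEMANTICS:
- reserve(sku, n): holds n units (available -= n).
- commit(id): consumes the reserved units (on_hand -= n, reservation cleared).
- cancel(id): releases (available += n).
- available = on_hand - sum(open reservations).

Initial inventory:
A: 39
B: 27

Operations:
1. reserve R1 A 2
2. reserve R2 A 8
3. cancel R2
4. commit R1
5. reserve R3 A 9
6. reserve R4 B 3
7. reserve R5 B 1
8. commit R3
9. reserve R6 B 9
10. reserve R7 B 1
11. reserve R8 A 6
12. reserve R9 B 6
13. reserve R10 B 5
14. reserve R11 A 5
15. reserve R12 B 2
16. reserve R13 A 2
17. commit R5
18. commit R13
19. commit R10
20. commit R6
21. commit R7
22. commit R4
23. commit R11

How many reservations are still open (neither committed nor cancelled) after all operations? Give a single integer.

Step 1: reserve R1 A 2 -> on_hand[A=39 B=27] avail[A=37 B=27] open={R1}
Step 2: reserve R2 A 8 -> on_hand[A=39 B=27] avail[A=29 B=27] open={R1,R2}
Step 3: cancel R2 -> on_hand[A=39 B=27] avail[A=37 B=27] open={R1}
Step 4: commit R1 -> on_hand[A=37 B=27] avail[A=37 B=27] open={}
Step 5: reserve R3 A 9 -> on_hand[A=37 B=27] avail[A=28 B=27] open={R3}
Step 6: reserve R4 B 3 -> on_hand[A=37 B=27] avail[A=28 B=24] open={R3,R4}
Step 7: reserve R5 B 1 -> on_hand[A=37 B=27] avail[A=28 B=23] open={R3,R4,R5}
Step 8: commit R3 -> on_hand[A=28 B=27] avail[A=28 B=23] open={R4,R5}
Step 9: reserve R6 B 9 -> on_hand[A=28 B=27] avail[A=28 B=14] open={R4,R5,R6}
Step 10: reserve R7 B 1 -> on_hand[A=28 B=27] avail[A=28 B=13] open={R4,R5,R6,R7}
Step 11: reserve R8 A 6 -> on_hand[A=28 B=27] avail[A=22 B=13] open={R4,R5,R6,R7,R8}
Step 12: reserve R9 B 6 -> on_hand[A=28 B=27] avail[A=22 B=7] open={R4,R5,R6,R7,R8,R9}
Step 13: reserve R10 B 5 -> on_hand[A=28 B=27] avail[A=22 B=2] open={R10,R4,R5,R6,R7,R8,R9}
Step 14: reserve R11 A 5 -> on_hand[A=28 B=27] avail[A=17 B=2] open={R10,R11,R4,R5,R6,R7,R8,R9}
Step 15: reserve R12 B 2 -> on_hand[A=28 B=27] avail[A=17 B=0] open={R10,R11,R12,R4,R5,R6,R7,R8,R9}
Step 16: reserve R13 A 2 -> on_hand[A=28 B=27] avail[A=15 B=0] open={R10,R11,R12,R13,R4,R5,R6,R7,R8,R9}
Step 17: commit R5 -> on_hand[A=28 B=26] avail[A=15 B=0] open={R10,R11,R12,R13,R4,R6,R7,R8,R9}
Step 18: commit R13 -> on_hand[A=26 B=26] avail[A=15 B=0] open={R10,R11,R12,R4,R6,R7,R8,R9}
Step 19: commit R10 -> on_hand[A=26 B=21] avail[A=15 B=0] open={R11,R12,R4,R6,R7,R8,R9}
Step 20: commit R6 -> on_hand[A=26 B=12] avail[A=15 B=0] open={R11,R12,R4,R7,R8,R9}
Step 21: commit R7 -> on_hand[A=26 B=11] avail[A=15 B=0] open={R11,R12,R4,R8,R9}
Step 22: commit R4 -> on_hand[A=26 B=8] avail[A=15 B=0] open={R11,R12,R8,R9}
Step 23: commit R11 -> on_hand[A=21 B=8] avail[A=15 B=0] open={R12,R8,R9}
Open reservations: ['R12', 'R8', 'R9'] -> 3

Answer: 3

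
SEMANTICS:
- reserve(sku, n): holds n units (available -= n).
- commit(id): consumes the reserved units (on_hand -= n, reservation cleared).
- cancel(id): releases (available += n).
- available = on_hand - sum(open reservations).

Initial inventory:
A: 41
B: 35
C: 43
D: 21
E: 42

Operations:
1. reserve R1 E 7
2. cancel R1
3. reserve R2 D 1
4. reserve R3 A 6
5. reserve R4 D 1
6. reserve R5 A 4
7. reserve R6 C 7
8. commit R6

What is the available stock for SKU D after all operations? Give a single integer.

Answer: 19

Derivation:
Step 1: reserve R1 E 7 -> on_hand[A=41 B=35 C=43 D=21 E=42] avail[A=41 B=35 C=43 D=21 E=35] open={R1}
Step 2: cancel R1 -> on_hand[A=41 B=35 C=43 D=21 E=42] avail[A=41 B=35 C=43 D=21 E=42] open={}
Step 3: reserve R2 D 1 -> on_hand[A=41 B=35 C=43 D=21 E=42] avail[A=41 B=35 C=43 D=20 E=42] open={R2}
Step 4: reserve R3 A 6 -> on_hand[A=41 B=35 C=43 D=21 E=42] avail[A=35 B=35 C=43 D=20 E=42] open={R2,R3}
Step 5: reserve R4 D 1 -> on_hand[A=41 B=35 C=43 D=21 E=42] avail[A=35 B=35 C=43 D=19 E=42] open={R2,R3,R4}
Step 6: reserve R5 A 4 -> on_hand[A=41 B=35 C=43 D=21 E=42] avail[A=31 B=35 C=43 D=19 E=42] open={R2,R3,R4,R5}
Step 7: reserve R6 C 7 -> on_hand[A=41 B=35 C=43 D=21 E=42] avail[A=31 B=35 C=36 D=19 E=42] open={R2,R3,R4,R5,R6}
Step 8: commit R6 -> on_hand[A=41 B=35 C=36 D=21 E=42] avail[A=31 B=35 C=36 D=19 E=42] open={R2,R3,R4,R5}
Final available[D] = 19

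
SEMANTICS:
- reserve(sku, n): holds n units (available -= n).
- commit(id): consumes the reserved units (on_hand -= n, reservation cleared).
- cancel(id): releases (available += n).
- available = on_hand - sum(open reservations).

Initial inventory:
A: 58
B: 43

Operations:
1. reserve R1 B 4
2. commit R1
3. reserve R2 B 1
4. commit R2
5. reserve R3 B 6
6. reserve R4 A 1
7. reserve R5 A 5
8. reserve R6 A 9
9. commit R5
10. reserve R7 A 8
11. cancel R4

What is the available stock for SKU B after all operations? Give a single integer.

Answer: 32

Derivation:
Step 1: reserve R1 B 4 -> on_hand[A=58 B=43] avail[A=58 B=39] open={R1}
Step 2: commit R1 -> on_hand[A=58 B=39] avail[A=58 B=39] open={}
Step 3: reserve R2 B 1 -> on_hand[A=58 B=39] avail[A=58 B=38] open={R2}
Step 4: commit R2 -> on_hand[A=58 B=38] avail[A=58 B=38] open={}
Step 5: reserve R3 B 6 -> on_hand[A=58 B=38] avail[A=58 B=32] open={R3}
Step 6: reserve R4 A 1 -> on_hand[A=58 B=38] avail[A=57 B=32] open={R3,R4}
Step 7: reserve R5 A 5 -> on_hand[A=58 B=38] avail[A=52 B=32] open={R3,R4,R5}
Step 8: reserve R6 A 9 -> on_hand[A=58 B=38] avail[A=43 B=32] open={R3,R4,R5,R6}
Step 9: commit R5 -> on_hand[A=53 B=38] avail[A=43 B=32] open={R3,R4,R6}
Step 10: reserve R7 A 8 -> on_hand[A=53 B=38] avail[A=35 B=32] open={R3,R4,R6,R7}
Step 11: cancel R4 -> on_hand[A=53 B=38] avail[A=36 B=32] open={R3,R6,R7}
Final available[B] = 32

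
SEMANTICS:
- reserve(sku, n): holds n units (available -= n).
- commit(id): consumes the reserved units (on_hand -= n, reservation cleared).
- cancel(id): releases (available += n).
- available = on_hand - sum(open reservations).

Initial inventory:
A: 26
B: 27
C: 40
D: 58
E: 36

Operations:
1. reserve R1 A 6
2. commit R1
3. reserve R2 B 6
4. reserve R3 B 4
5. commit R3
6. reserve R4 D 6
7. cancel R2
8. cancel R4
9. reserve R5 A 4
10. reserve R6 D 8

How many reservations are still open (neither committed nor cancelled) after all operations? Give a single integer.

Answer: 2

Derivation:
Step 1: reserve R1 A 6 -> on_hand[A=26 B=27 C=40 D=58 E=36] avail[A=20 B=27 C=40 D=58 E=36] open={R1}
Step 2: commit R1 -> on_hand[A=20 B=27 C=40 D=58 E=36] avail[A=20 B=27 C=40 D=58 E=36] open={}
Step 3: reserve R2 B 6 -> on_hand[A=20 B=27 C=40 D=58 E=36] avail[A=20 B=21 C=40 D=58 E=36] open={R2}
Step 4: reserve R3 B 4 -> on_hand[A=20 B=27 C=40 D=58 E=36] avail[A=20 B=17 C=40 D=58 E=36] open={R2,R3}
Step 5: commit R3 -> on_hand[A=20 B=23 C=40 D=58 E=36] avail[A=20 B=17 C=40 D=58 E=36] open={R2}
Step 6: reserve R4 D 6 -> on_hand[A=20 B=23 C=40 D=58 E=36] avail[A=20 B=17 C=40 D=52 E=36] open={R2,R4}
Step 7: cancel R2 -> on_hand[A=20 B=23 C=40 D=58 E=36] avail[A=20 B=23 C=40 D=52 E=36] open={R4}
Step 8: cancel R4 -> on_hand[A=20 B=23 C=40 D=58 E=36] avail[A=20 B=23 C=40 D=58 E=36] open={}
Step 9: reserve R5 A 4 -> on_hand[A=20 B=23 C=40 D=58 E=36] avail[A=16 B=23 C=40 D=58 E=36] open={R5}
Step 10: reserve R6 D 8 -> on_hand[A=20 B=23 C=40 D=58 E=36] avail[A=16 B=23 C=40 D=50 E=36] open={R5,R6}
Open reservations: ['R5', 'R6'] -> 2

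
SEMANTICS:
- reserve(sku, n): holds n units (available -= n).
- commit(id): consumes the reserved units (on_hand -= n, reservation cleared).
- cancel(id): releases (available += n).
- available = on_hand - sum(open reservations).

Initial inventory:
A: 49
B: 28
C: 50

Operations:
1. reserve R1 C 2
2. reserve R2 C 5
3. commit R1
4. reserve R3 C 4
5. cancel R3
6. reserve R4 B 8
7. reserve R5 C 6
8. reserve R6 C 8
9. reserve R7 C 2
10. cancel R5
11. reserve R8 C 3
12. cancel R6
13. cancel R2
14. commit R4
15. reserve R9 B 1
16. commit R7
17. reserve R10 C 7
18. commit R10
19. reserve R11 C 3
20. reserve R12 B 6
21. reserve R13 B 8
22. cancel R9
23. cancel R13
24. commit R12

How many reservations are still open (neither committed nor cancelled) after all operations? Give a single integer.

Step 1: reserve R1 C 2 -> on_hand[A=49 B=28 C=50] avail[A=49 B=28 C=48] open={R1}
Step 2: reserve R2 C 5 -> on_hand[A=49 B=28 C=50] avail[A=49 B=28 C=43] open={R1,R2}
Step 3: commit R1 -> on_hand[A=49 B=28 C=48] avail[A=49 B=28 C=43] open={R2}
Step 4: reserve R3 C 4 -> on_hand[A=49 B=28 C=48] avail[A=49 B=28 C=39] open={R2,R3}
Step 5: cancel R3 -> on_hand[A=49 B=28 C=48] avail[A=49 B=28 C=43] open={R2}
Step 6: reserve R4 B 8 -> on_hand[A=49 B=28 C=48] avail[A=49 B=20 C=43] open={R2,R4}
Step 7: reserve R5 C 6 -> on_hand[A=49 B=28 C=48] avail[A=49 B=20 C=37] open={R2,R4,R5}
Step 8: reserve R6 C 8 -> on_hand[A=49 B=28 C=48] avail[A=49 B=20 C=29] open={R2,R4,R5,R6}
Step 9: reserve R7 C 2 -> on_hand[A=49 B=28 C=48] avail[A=49 B=20 C=27] open={R2,R4,R5,R6,R7}
Step 10: cancel R5 -> on_hand[A=49 B=28 C=48] avail[A=49 B=20 C=33] open={R2,R4,R6,R7}
Step 11: reserve R8 C 3 -> on_hand[A=49 B=28 C=48] avail[A=49 B=20 C=30] open={R2,R4,R6,R7,R8}
Step 12: cancel R6 -> on_hand[A=49 B=28 C=48] avail[A=49 B=20 C=38] open={R2,R4,R7,R8}
Step 13: cancel R2 -> on_hand[A=49 B=28 C=48] avail[A=49 B=20 C=43] open={R4,R7,R8}
Step 14: commit R4 -> on_hand[A=49 B=20 C=48] avail[A=49 B=20 C=43] open={R7,R8}
Step 15: reserve R9 B 1 -> on_hand[A=49 B=20 C=48] avail[A=49 B=19 C=43] open={R7,R8,R9}
Step 16: commit R7 -> on_hand[A=49 B=20 C=46] avail[A=49 B=19 C=43] open={R8,R9}
Step 17: reserve R10 C 7 -> on_hand[A=49 B=20 C=46] avail[A=49 B=19 C=36] open={R10,R8,R9}
Step 18: commit R10 -> on_hand[A=49 B=20 C=39] avail[A=49 B=19 C=36] open={R8,R9}
Step 19: reserve R11 C 3 -> on_hand[A=49 B=20 C=39] avail[A=49 B=19 C=33] open={R11,R8,R9}
Step 20: reserve R12 B 6 -> on_hand[A=49 B=20 C=39] avail[A=49 B=13 C=33] open={R11,R12,R8,R9}
Step 21: reserve R13 B 8 -> on_hand[A=49 B=20 C=39] avail[A=49 B=5 C=33] open={R11,R12,R13,R8,R9}
Step 22: cancel R9 -> on_hand[A=49 B=20 C=39] avail[A=49 B=6 C=33] open={R11,R12,R13,R8}
Step 23: cancel R13 -> on_hand[A=49 B=20 C=39] avail[A=49 B=14 C=33] open={R11,R12,R8}
Step 24: commit R12 -> on_hand[A=49 B=14 C=39] avail[A=49 B=14 C=33] open={R11,R8}
Open reservations: ['R11', 'R8'] -> 2

Answer: 2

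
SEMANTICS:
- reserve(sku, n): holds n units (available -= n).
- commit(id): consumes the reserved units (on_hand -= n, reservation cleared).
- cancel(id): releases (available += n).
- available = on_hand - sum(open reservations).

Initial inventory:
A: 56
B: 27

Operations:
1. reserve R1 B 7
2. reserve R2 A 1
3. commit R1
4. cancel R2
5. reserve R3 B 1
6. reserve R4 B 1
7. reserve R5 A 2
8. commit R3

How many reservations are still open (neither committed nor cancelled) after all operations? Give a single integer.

Answer: 2

Derivation:
Step 1: reserve R1 B 7 -> on_hand[A=56 B=27] avail[A=56 B=20] open={R1}
Step 2: reserve R2 A 1 -> on_hand[A=56 B=27] avail[A=55 B=20] open={R1,R2}
Step 3: commit R1 -> on_hand[A=56 B=20] avail[A=55 B=20] open={R2}
Step 4: cancel R2 -> on_hand[A=56 B=20] avail[A=56 B=20] open={}
Step 5: reserve R3 B 1 -> on_hand[A=56 B=20] avail[A=56 B=19] open={R3}
Step 6: reserve R4 B 1 -> on_hand[A=56 B=20] avail[A=56 B=18] open={R3,R4}
Step 7: reserve R5 A 2 -> on_hand[A=56 B=20] avail[A=54 B=18] open={R3,R4,R5}
Step 8: commit R3 -> on_hand[A=56 B=19] avail[A=54 B=18] open={R4,R5}
Open reservations: ['R4', 'R5'] -> 2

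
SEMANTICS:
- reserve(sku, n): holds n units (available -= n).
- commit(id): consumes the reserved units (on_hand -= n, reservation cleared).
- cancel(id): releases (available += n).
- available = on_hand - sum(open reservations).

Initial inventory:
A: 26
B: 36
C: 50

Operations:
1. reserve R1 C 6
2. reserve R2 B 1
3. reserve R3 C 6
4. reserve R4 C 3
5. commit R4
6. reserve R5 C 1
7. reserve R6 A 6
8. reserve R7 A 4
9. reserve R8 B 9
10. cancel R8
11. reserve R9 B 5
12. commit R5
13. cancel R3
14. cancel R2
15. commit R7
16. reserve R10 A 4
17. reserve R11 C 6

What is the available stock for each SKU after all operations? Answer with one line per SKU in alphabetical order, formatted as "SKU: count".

Step 1: reserve R1 C 6 -> on_hand[A=26 B=36 C=50] avail[A=26 B=36 C=44] open={R1}
Step 2: reserve R2 B 1 -> on_hand[A=26 B=36 C=50] avail[A=26 B=35 C=44] open={R1,R2}
Step 3: reserve R3 C 6 -> on_hand[A=26 B=36 C=50] avail[A=26 B=35 C=38] open={R1,R2,R3}
Step 4: reserve R4 C 3 -> on_hand[A=26 B=36 C=50] avail[A=26 B=35 C=35] open={R1,R2,R3,R4}
Step 5: commit R4 -> on_hand[A=26 B=36 C=47] avail[A=26 B=35 C=35] open={R1,R2,R3}
Step 6: reserve R5 C 1 -> on_hand[A=26 B=36 C=47] avail[A=26 B=35 C=34] open={R1,R2,R3,R5}
Step 7: reserve R6 A 6 -> on_hand[A=26 B=36 C=47] avail[A=20 B=35 C=34] open={R1,R2,R3,R5,R6}
Step 8: reserve R7 A 4 -> on_hand[A=26 B=36 C=47] avail[A=16 B=35 C=34] open={R1,R2,R3,R5,R6,R7}
Step 9: reserve R8 B 9 -> on_hand[A=26 B=36 C=47] avail[A=16 B=26 C=34] open={R1,R2,R3,R5,R6,R7,R8}
Step 10: cancel R8 -> on_hand[A=26 B=36 C=47] avail[A=16 B=35 C=34] open={R1,R2,R3,R5,R6,R7}
Step 11: reserve R9 B 5 -> on_hand[A=26 B=36 C=47] avail[A=16 B=30 C=34] open={R1,R2,R3,R5,R6,R7,R9}
Step 12: commit R5 -> on_hand[A=26 B=36 C=46] avail[A=16 B=30 C=34] open={R1,R2,R3,R6,R7,R9}
Step 13: cancel R3 -> on_hand[A=26 B=36 C=46] avail[A=16 B=30 C=40] open={R1,R2,R6,R7,R9}
Step 14: cancel R2 -> on_hand[A=26 B=36 C=46] avail[A=16 B=31 C=40] open={R1,R6,R7,R9}
Step 15: commit R7 -> on_hand[A=22 B=36 C=46] avail[A=16 B=31 C=40] open={R1,R6,R9}
Step 16: reserve R10 A 4 -> on_hand[A=22 B=36 C=46] avail[A=12 B=31 C=40] open={R1,R10,R6,R9}
Step 17: reserve R11 C 6 -> on_hand[A=22 B=36 C=46] avail[A=12 B=31 C=34] open={R1,R10,R11,R6,R9}

Answer: A: 12
B: 31
C: 34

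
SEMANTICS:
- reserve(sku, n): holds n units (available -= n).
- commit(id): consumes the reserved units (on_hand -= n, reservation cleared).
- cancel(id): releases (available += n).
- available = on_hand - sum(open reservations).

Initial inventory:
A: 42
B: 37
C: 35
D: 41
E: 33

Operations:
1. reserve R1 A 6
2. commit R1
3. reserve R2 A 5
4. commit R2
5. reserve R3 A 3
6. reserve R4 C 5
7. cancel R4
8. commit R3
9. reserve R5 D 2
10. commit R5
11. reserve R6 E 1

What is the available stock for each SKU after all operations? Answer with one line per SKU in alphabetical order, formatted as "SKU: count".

Step 1: reserve R1 A 6 -> on_hand[A=42 B=37 C=35 D=41 E=33] avail[A=36 B=37 C=35 D=41 E=33] open={R1}
Step 2: commit R1 -> on_hand[A=36 B=37 C=35 D=41 E=33] avail[A=36 B=37 C=35 D=41 E=33] open={}
Step 3: reserve R2 A 5 -> on_hand[A=36 B=37 C=35 D=41 E=33] avail[A=31 B=37 C=35 D=41 E=33] open={R2}
Step 4: commit R2 -> on_hand[A=31 B=37 C=35 D=41 E=33] avail[A=31 B=37 C=35 D=41 E=33] open={}
Step 5: reserve R3 A 3 -> on_hand[A=31 B=37 C=35 D=41 E=33] avail[A=28 B=37 C=35 D=41 E=33] open={R3}
Step 6: reserve R4 C 5 -> on_hand[A=31 B=37 C=35 D=41 E=33] avail[A=28 B=37 C=30 D=41 E=33] open={R3,R4}
Step 7: cancel R4 -> on_hand[A=31 B=37 C=35 D=41 E=33] avail[A=28 B=37 C=35 D=41 E=33] open={R3}
Step 8: commit R3 -> on_hand[A=28 B=37 C=35 D=41 E=33] avail[A=28 B=37 C=35 D=41 E=33] open={}
Step 9: reserve R5 D 2 -> on_hand[A=28 B=37 C=35 D=41 E=33] avail[A=28 B=37 C=35 D=39 E=33] open={R5}
Step 10: commit R5 -> on_hand[A=28 B=37 C=35 D=39 E=33] avail[A=28 B=37 C=35 D=39 E=33] open={}
Step 11: reserve R6 E 1 -> on_hand[A=28 B=37 C=35 D=39 E=33] avail[A=28 B=37 C=35 D=39 E=32] open={R6}

Answer: A: 28
B: 37
C: 35
D: 39
E: 32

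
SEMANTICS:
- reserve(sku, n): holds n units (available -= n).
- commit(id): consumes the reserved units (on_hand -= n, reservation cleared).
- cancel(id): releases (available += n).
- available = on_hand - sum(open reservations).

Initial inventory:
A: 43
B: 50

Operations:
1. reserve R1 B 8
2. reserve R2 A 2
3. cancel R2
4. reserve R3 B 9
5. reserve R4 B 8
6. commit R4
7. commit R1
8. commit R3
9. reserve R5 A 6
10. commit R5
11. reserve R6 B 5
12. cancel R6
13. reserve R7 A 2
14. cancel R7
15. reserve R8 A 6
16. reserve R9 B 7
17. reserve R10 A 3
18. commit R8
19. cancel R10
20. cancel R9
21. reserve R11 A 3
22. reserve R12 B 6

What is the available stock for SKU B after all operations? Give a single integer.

Answer: 19

Derivation:
Step 1: reserve R1 B 8 -> on_hand[A=43 B=50] avail[A=43 B=42] open={R1}
Step 2: reserve R2 A 2 -> on_hand[A=43 B=50] avail[A=41 B=42] open={R1,R2}
Step 3: cancel R2 -> on_hand[A=43 B=50] avail[A=43 B=42] open={R1}
Step 4: reserve R3 B 9 -> on_hand[A=43 B=50] avail[A=43 B=33] open={R1,R3}
Step 5: reserve R4 B 8 -> on_hand[A=43 B=50] avail[A=43 B=25] open={R1,R3,R4}
Step 6: commit R4 -> on_hand[A=43 B=42] avail[A=43 B=25] open={R1,R3}
Step 7: commit R1 -> on_hand[A=43 B=34] avail[A=43 B=25] open={R3}
Step 8: commit R3 -> on_hand[A=43 B=25] avail[A=43 B=25] open={}
Step 9: reserve R5 A 6 -> on_hand[A=43 B=25] avail[A=37 B=25] open={R5}
Step 10: commit R5 -> on_hand[A=37 B=25] avail[A=37 B=25] open={}
Step 11: reserve R6 B 5 -> on_hand[A=37 B=25] avail[A=37 B=20] open={R6}
Step 12: cancel R6 -> on_hand[A=37 B=25] avail[A=37 B=25] open={}
Step 13: reserve R7 A 2 -> on_hand[A=37 B=25] avail[A=35 B=25] open={R7}
Step 14: cancel R7 -> on_hand[A=37 B=25] avail[A=37 B=25] open={}
Step 15: reserve R8 A 6 -> on_hand[A=37 B=25] avail[A=31 B=25] open={R8}
Step 16: reserve R9 B 7 -> on_hand[A=37 B=25] avail[A=31 B=18] open={R8,R9}
Step 17: reserve R10 A 3 -> on_hand[A=37 B=25] avail[A=28 B=18] open={R10,R8,R9}
Step 18: commit R8 -> on_hand[A=31 B=25] avail[A=28 B=18] open={R10,R9}
Step 19: cancel R10 -> on_hand[A=31 B=25] avail[A=31 B=18] open={R9}
Step 20: cancel R9 -> on_hand[A=31 B=25] avail[A=31 B=25] open={}
Step 21: reserve R11 A 3 -> on_hand[A=31 B=25] avail[A=28 B=25] open={R11}
Step 22: reserve R12 B 6 -> on_hand[A=31 B=25] avail[A=28 B=19] open={R11,R12}
Final available[B] = 19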